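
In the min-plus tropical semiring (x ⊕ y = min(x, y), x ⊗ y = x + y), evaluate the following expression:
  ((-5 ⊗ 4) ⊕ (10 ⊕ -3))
((-5 ⊗ 4) ⊕ (10 ⊕ -3)) = -3

Expand innermost to outermost. Recall ⊕ takes the minimum of its arguments and ⊗ takes their sum. Working out the expression ((-5 ⊗ 4) ⊕ (10 ⊕ -3)) gives -3.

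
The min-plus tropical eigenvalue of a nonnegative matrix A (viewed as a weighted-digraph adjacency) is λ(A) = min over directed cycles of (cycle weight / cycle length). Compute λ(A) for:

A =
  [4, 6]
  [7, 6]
λ(A) = 4

Enumerate directed cycles and compute their means (weight / length). Sample:
  cycle 0 → 0: weight = 4, length = 1, mean = 4/1 ≈ 4.000
  cycle 1 → 1: weight = 6, length = 1, mean = 6/1 ≈ 6.000
  cycle 0 → 1 → 0: weight = 13, length = 2, mean = 13/2 ≈ 6.500
  cycle 1 → 0 → 1: weight = 13, length = 2, mean = 13/2 ≈ 6.500
Minimum mean = 4.000, attained e.g. along the cycle 0 → 0 with weight 4 and length 1. So λ(A) = 4/1 = 4.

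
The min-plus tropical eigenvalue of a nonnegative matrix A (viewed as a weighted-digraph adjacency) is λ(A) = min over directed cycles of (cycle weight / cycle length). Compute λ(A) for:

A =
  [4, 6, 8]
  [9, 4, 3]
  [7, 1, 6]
λ(A) = 2

Enumerate directed cycles and compute their means (weight / length). Sample:
  cycle 0 → 0: weight = 4, length = 1, mean = 4/1 ≈ 4.000
  cycle 1 → 1: weight = 4, length = 1, mean = 4/1 ≈ 4.000
  cycle 2 → 2: weight = 6, length = 1, mean = 6/1 ≈ 6.000
  cycle 0 → 1 → 0: weight = 15, length = 2, mean = 15/2 ≈ 7.500
  cycle 0 → 2 → 0: weight = 15, length = 2, mean = 15/2 ≈ 7.500
  cycle 1 → 0 → 1: weight = 15, length = 2, mean = 15/2 ≈ 7.500
Minimum mean = 2.000, attained e.g. along the cycle 1 → 2 → 1 with weight 4 and length 2. So λ(A) = 4/2 = 2.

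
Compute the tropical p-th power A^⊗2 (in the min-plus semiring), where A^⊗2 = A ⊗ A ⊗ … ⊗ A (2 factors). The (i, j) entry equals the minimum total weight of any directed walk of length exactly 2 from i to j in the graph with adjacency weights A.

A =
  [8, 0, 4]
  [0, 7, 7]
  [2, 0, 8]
A^⊗2 =
  [0, 4, 7]
  [7, 0, 4]
  [0, 2, 6]

Each entry (A^⊗2)_ij equals the minimum over all length-2 walks i = v_0 → v_1 → … → v_2 = j of Σ_t A[v_t][v_{t+1}]. For example, for (i, j) = (0, 2) we minimise over 3 possible intermediate vertex sequences; the minimum is 7, attained along the walk 0 → 1 → 2.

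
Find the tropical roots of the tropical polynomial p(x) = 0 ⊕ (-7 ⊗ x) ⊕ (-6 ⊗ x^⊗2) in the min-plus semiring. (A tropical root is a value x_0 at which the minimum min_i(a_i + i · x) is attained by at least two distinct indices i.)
Roots: {-1, 7}

Each tropical root is a break point of the lower envelope of the lines y = a_i + i · x (there are 3 lines, with slopes 0, 1, ..., 2). Only the lines that attain the minimum somewhere contribute to roots; other lines are dominated. Here the surviving (envelope) indices are i = 2, i = 1, i = 0.
Intersections between consecutive envelope lines give the roots: for adjacent envelope indices i < j the intersection is x = (a_i − a_j) / (j − i). Reading off the sorted break points: {-1, 7}.
Verification: at each break x_0, at least two indices attain the minimum of min_i(a_i + i · x_0).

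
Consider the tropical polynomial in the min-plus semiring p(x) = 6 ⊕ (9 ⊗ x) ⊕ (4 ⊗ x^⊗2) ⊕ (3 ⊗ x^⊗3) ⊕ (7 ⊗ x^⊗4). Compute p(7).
p(7) = 6

A tropical monomial a ⊗ x^⊗i evaluates to a + i · x. Evaluating each term at x = 7:
  Term 0 contributes 6 + 0 · 7 = 6
  Term 1 contributes 9 + 1 · 7 = 16
  Term 2 contributes 4 + 2 · 7 = 18
  Term 3 contributes 3 + 3 · 7 = 24
  Term 4 contributes 7 + 4 · 7 = 35
p(7) = ⊕ of these = min[6, 16, 18, 24, 35] = 6.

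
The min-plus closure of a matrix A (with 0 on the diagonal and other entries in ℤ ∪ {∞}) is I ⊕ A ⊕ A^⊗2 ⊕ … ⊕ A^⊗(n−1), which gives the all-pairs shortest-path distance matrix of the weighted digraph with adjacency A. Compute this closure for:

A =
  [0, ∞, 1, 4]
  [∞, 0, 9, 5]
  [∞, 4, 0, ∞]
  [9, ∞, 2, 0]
Closure =
  [0, 5, 1, 4]
  [14, 0, 7, 5]
  [18, 4, 0, 9]
  [9, 6, 2, 0]

This is the Floyd-Warshall all-pairs shortest-path computation. For each intermediate vertex k = 0, 1, …, 3, update dist[i][j] ← min(dist[i][j], dist[i][k] + dist[k][j]). The final matrix gives, for each (i, j), the minimum total weight of any directed path from i to j (possibly empty when i = j).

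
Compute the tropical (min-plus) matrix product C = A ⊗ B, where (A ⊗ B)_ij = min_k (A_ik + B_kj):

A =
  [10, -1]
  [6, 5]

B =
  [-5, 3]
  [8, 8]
A ⊗ B =
  [5, 7]
  [1, 9]

Apply the min-plus product entry-by-entry:
  C[0][0] = min over k of (A[0][0] + B[0][0] = 10 + -5 = 5, A[0][1] + B[1][0] = -1 + 8 = 7) = 5 (attained at k = 0)
  C[0][1] = min over k of (A[0][0] + B[0][1] = 10 + 3 = 13, A[0][1] + B[1][1] = -1 + 8 = 7) = 7 (attained at k = 1)
  C[1][0] = min over k of (A[1][0] + B[0][0] = 6 + -5 = 1, A[1][1] + B[1][0] = 5 + 8 = 13) = 1 (attained at k = 0)
  C[1][1] = min over k of (A[1][0] + B[0][1] = 6 + 3 = 9, A[1][1] + B[1][1] = 5 + 8 = 13) = 9 (attained at k = 0)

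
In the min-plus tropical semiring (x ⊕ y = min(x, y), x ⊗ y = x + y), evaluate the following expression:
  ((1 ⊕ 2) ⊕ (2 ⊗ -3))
((1 ⊕ 2) ⊕ (2 ⊗ -3)) = -1

Expand innermost to outermost. Recall ⊕ takes the minimum of its arguments and ⊗ takes their sum. Working out the expression ((1 ⊕ 2) ⊕ (2 ⊗ -3)) gives -1.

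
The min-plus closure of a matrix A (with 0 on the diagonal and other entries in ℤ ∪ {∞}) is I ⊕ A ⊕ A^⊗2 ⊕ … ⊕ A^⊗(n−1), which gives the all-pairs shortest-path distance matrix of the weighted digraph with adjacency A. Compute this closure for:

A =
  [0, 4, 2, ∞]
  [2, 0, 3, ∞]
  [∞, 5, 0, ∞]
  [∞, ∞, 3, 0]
Closure =
  [0, 4, 2, ∞]
  [2, 0, 3, ∞]
  [7, 5, 0, ∞]
  [10, 8, 3, 0]

This is the Floyd-Warshall all-pairs shortest-path computation. For each intermediate vertex k = 0, 1, …, 3, update dist[i][j] ← min(dist[i][j], dist[i][k] + dist[k][j]). The final matrix gives, for each (i, j), the minimum total weight of any directed path from i to j (possibly empty when i = j).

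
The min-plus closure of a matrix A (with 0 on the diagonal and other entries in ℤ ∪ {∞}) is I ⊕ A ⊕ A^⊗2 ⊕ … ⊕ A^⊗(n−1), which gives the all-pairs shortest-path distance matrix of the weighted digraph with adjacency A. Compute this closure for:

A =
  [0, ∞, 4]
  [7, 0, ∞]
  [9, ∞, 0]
Closure =
  [0, ∞, 4]
  [7, 0, 11]
  [9, ∞, 0]

This is the Floyd-Warshall all-pairs shortest-path computation. For each intermediate vertex k = 0, 1, …, 2, update dist[i][j] ← min(dist[i][j], dist[i][k] + dist[k][j]). The final matrix gives, for each (i, j), the minimum total weight of any directed path from i to j (possibly empty when i = j).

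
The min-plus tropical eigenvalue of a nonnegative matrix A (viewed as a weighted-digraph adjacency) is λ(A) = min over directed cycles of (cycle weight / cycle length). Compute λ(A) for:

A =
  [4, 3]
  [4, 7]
λ(A) = 7/2

Enumerate directed cycles and compute their means (weight / length). Sample:
  cycle 0 → 0: weight = 4, length = 1, mean = 4/1 ≈ 4.000
  cycle 1 → 1: weight = 7, length = 1, mean = 7/1 ≈ 7.000
  cycle 0 → 1 → 0: weight = 7, length = 2, mean = 7/2 ≈ 3.500
  cycle 1 → 0 → 1: weight = 7, length = 2, mean = 7/2 ≈ 3.500
Minimum mean = 3.500, attained e.g. along the cycle 0 → 1 → 0 with weight 7 and length 2. So λ(A) = 7/2 = 7/2.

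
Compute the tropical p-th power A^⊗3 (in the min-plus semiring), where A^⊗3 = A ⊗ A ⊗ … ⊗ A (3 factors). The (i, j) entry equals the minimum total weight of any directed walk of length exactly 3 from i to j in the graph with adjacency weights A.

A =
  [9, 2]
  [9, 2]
A^⊗3 =
  [13, 6]
  [13, 6]

Each entry (A^⊗3)_ij equals the minimum over all length-3 walks i = v_0 → v_1 → … → v_3 = j of Σ_t A[v_t][v_{t+1}]. For example, for (i, j) = (0, 1) we minimise over 4 possible intermediate vertex sequences; the minimum is 6, attained along the walk 0 → 1 → 1 → 1.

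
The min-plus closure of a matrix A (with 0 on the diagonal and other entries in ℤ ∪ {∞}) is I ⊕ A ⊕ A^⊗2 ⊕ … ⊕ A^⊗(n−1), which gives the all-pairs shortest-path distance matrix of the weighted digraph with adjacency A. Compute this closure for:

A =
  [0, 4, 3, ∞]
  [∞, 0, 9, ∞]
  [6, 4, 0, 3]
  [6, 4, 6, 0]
Closure =
  [0, 4, 3, 6]
  [15, 0, 9, 12]
  [6, 4, 0, 3]
  [6, 4, 6, 0]

This is the Floyd-Warshall all-pairs shortest-path computation. For each intermediate vertex k = 0, 1, …, 3, update dist[i][j] ← min(dist[i][j], dist[i][k] + dist[k][j]). The final matrix gives, for each (i, j), the minimum total weight of any directed path from i to j (possibly empty when i = j).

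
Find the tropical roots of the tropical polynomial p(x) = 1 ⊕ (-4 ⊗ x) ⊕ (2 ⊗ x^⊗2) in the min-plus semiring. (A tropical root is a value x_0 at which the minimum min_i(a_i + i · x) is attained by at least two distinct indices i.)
Roots: {-6, 5}

Each tropical root is a break point of the lower envelope of the lines y = a_i + i · x (there are 3 lines, with slopes 0, 1, ..., 2). Only the lines that attain the minimum somewhere contribute to roots; other lines are dominated. Here the surviving (envelope) indices are i = 2, i = 1, i = 0.
Intersections between consecutive envelope lines give the roots: for adjacent envelope indices i < j the intersection is x = (a_i − a_j) / (j − i). Reading off the sorted break points: {-6, 5}.
Verification: at each break x_0, at least two indices attain the minimum of min_i(a_i + i · x_0).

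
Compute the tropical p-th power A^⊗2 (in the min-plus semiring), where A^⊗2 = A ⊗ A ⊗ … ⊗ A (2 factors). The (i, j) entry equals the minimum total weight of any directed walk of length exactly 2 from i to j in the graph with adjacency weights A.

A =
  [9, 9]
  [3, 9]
A^⊗2 =
  [12, 18]
  [12, 12]

Each entry (A^⊗2)_ij equals the minimum over all length-2 walks i = v_0 → v_1 → … → v_2 = j of Σ_t A[v_t][v_{t+1}]. For example, for (i, j) = (0, 1) we minimise over 2 possible intermediate vertex sequences; the minimum is 18, attained along the walk 0 → 0 → 1.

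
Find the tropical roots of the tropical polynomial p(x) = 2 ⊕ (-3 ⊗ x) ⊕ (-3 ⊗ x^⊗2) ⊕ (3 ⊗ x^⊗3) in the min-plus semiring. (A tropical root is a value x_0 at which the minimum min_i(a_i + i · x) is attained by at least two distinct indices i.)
Roots: {-6, 0, 5}

Each tropical root is a break point of the lower envelope of the lines y = a_i + i · x (there are 4 lines, with slopes 0, 1, ..., 3). Only the lines that attain the minimum somewhere contribute to roots; other lines are dominated. Here the surviving (envelope) indices are i = 3, i = 2, i = 1, i = 0.
Intersections between consecutive envelope lines give the roots: for adjacent envelope indices i < j the intersection is x = (a_i − a_j) / (j − i). Reading off the sorted break points: {-6, 0, 5}.
Verification: at each break x_0, at least two indices attain the minimum of min_i(a_i + i · x_0).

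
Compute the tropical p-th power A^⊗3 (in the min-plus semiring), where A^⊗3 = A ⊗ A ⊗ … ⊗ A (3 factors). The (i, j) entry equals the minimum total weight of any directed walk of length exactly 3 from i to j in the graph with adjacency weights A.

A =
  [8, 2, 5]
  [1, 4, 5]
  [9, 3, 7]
A^⊗3 =
  [7, 5, 8]
  [4, 7, 8]
  [8, 6, 9]

Each entry (A^⊗3)_ij equals the minimum over all length-3 walks i = v_0 → v_1 → … → v_3 = j of Σ_t A[v_t][v_{t+1}]. For example, for (i, j) = (0, 2) we minimise over 9 possible intermediate vertex sequences; the minimum is 8, attained along the walk 0 → 1 → 0 → 2.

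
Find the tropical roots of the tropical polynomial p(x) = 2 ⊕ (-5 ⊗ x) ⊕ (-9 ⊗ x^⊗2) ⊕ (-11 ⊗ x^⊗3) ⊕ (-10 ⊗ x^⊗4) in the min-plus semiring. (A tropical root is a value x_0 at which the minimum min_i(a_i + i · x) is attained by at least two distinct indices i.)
Roots: {-1, 2, 4, 7}

Each tropical root is a break point of the lower envelope of the lines y = a_i + i · x (there are 5 lines, with slopes 0, 1, ..., 4). Only the lines that attain the minimum somewhere contribute to roots; other lines are dominated. Here the surviving (envelope) indices are i = 4, i = 3, i = 2, i = 1, i = 0.
Intersections between consecutive envelope lines give the roots: for adjacent envelope indices i < j the intersection is x = (a_i − a_j) / (j − i). Reading off the sorted break points: {-1, 2, 4, 7}.
Verification: at each break x_0, at least two indices attain the minimum of min_i(a_i + i · x_0).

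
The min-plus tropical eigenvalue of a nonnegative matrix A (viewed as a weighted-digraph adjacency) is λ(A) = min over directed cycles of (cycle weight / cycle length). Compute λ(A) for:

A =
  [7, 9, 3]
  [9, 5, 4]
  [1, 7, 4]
λ(A) = 2

Enumerate directed cycles and compute their means (weight / length). Sample:
  cycle 0 → 0: weight = 7, length = 1, mean = 7/1 ≈ 7.000
  cycle 1 → 1: weight = 5, length = 1, mean = 5/1 ≈ 5.000
  cycle 2 → 2: weight = 4, length = 1, mean = 4/1 ≈ 4.000
  cycle 0 → 1 → 0: weight = 18, length = 2, mean = 18/2 ≈ 9.000
  cycle 0 → 2 → 0: weight = 4, length = 2, mean = 4/2 ≈ 2.000
  cycle 1 → 0 → 1: weight = 18, length = 2, mean = 18/2 ≈ 9.000
Minimum mean = 2.000, attained e.g. along the cycle 0 → 2 → 0 with weight 4 and length 2. So λ(A) = 4/2 = 2.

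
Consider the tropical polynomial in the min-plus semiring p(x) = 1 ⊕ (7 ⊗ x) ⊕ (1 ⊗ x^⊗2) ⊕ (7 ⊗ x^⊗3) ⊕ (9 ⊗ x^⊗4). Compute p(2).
p(2) = 1

A tropical monomial a ⊗ x^⊗i evaluates to a + i · x. Evaluating each term at x = 2:
  Term 0 contributes 1 + 0 · 2 = 1
  Term 1 contributes 7 + 1 · 2 = 9
  Term 2 contributes 1 + 2 · 2 = 5
  Term 3 contributes 7 + 3 · 2 = 13
  Term 4 contributes 9 + 4 · 2 = 17
p(2) = ⊕ of these = min[1, 9, 5, 13, 17] = 1.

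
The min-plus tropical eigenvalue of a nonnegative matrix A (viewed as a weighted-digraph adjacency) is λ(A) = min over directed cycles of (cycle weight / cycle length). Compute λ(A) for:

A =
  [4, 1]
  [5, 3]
λ(A) = 3

Enumerate directed cycles and compute their means (weight / length). Sample:
  cycle 0 → 0: weight = 4, length = 1, mean = 4/1 ≈ 4.000
  cycle 1 → 1: weight = 3, length = 1, mean = 3/1 ≈ 3.000
  cycle 0 → 1 → 0: weight = 6, length = 2, mean = 6/2 ≈ 3.000
  cycle 1 → 0 → 1: weight = 6, length = 2, mean = 6/2 ≈ 3.000
Minimum mean = 3.000, attained e.g. along the cycle 1 → 1 with weight 3 and length 1. So λ(A) = 3/1 = 3.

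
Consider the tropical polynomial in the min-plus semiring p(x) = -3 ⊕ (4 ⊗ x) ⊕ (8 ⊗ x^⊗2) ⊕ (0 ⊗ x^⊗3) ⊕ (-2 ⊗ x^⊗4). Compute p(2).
p(2) = -3

A tropical monomial a ⊗ x^⊗i evaluates to a + i · x. Evaluating each term at x = 2:
  Term 0 contributes -3 + 0 · 2 = -3
  Term 1 contributes 4 + 1 · 2 = 6
  Term 2 contributes 8 + 2 · 2 = 12
  Term 3 contributes 0 + 3 · 2 = 6
  Term 4 contributes -2 + 4 · 2 = 6
p(2) = ⊕ of these = min[-3, 6, 12, 6, 6] = -3.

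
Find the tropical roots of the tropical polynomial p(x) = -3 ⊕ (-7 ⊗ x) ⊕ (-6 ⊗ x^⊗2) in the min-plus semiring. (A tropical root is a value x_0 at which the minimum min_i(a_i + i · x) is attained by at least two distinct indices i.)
Roots: {-1, 4}

Each tropical root is a break point of the lower envelope of the lines y = a_i + i · x (there are 3 lines, with slopes 0, 1, ..., 2). Only the lines that attain the minimum somewhere contribute to roots; other lines are dominated. Here the surviving (envelope) indices are i = 2, i = 1, i = 0.
Intersections between consecutive envelope lines give the roots: for adjacent envelope indices i < j the intersection is x = (a_i − a_j) / (j − i). Reading off the sorted break points: {-1, 4}.
Verification: at each break x_0, at least two indices attain the minimum of min_i(a_i + i · x_0).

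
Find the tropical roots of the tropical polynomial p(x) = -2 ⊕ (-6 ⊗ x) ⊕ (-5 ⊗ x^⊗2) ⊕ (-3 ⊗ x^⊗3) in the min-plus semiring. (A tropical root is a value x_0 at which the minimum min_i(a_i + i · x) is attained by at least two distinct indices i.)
Roots: {-2, -1, 4}

Each tropical root is a break point of the lower envelope of the lines y = a_i + i · x (there are 4 lines, with slopes 0, 1, ..., 3). Only the lines that attain the minimum somewhere contribute to roots; other lines are dominated. Here the surviving (envelope) indices are i = 3, i = 2, i = 1, i = 0.
Intersections between consecutive envelope lines give the roots: for adjacent envelope indices i < j the intersection is x = (a_i − a_j) / (j − i). Reading off the sorted break points: {-2, -1, 4}.
Verification: at each break x_0, at least two indices attain the minimum of min_i(a_i + i · x_0).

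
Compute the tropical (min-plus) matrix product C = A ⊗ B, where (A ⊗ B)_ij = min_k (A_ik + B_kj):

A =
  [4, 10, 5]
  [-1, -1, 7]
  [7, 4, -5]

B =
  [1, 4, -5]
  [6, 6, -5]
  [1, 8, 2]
A ⊗ B =
  [5, 8, -1]
  [0, 3, -6]
  [-4, 3, -3]

Apply the min-plus product entry-by-entry:
  C[0][0] = min over k of (A[0][0] + B[0][0] = 4 + 1 = 5, A[0][1] + B[1][0] = 10 + 6 = 16, A[0][2] + B[2][0] = 5 + 1 = 6) = 5 (attained at k = 0)
  C[0][1] = min over k of (A[0][0] + B[0][1] = 4 + 4 = 8, A[0][1] + B[1][1] = 10 + 6 = 16, A[0][2] + B[2][1] = 5 + 8 = 13) = 8 (attained at k = 0)
  C[0][2] = min over k of (A[0][0] + B[0][2] = 4 + -5 = -1, A[0][1] + B[1][2] = 10 + -5 = 5, A[0][2] + B[2][2] = 5 + 2 = 7) = -1 (attained at k = 0)
  C[1][0] = min over k of (A[1][0] + B[0][0] = -1 + 1 = 0, A[1][1] + B[1][0] = -1 + 6 = 5, A[1][2] + B[2][0] = 7 + 1 = 8) = 0 (attained at k = 0)
  C[1][1] = min over k of (A[1][0] + B[0][1] = -1 + 4 = 3, A[1][1] + B[1][1] = -1 + 6 = 5, A[1][2] + B[2][1] = 7 + 8 = 15) = 3 (attained at k = 0)
  C[1][2] = min over k of (A[1][0] + B[0][2] = -1 + -5 = -6, A[1][1] + B[1][2] = -1 + -5 = -6, A[1][2] + B[2][2] = 7 + 2 = 9) = -6 (attained at k = 0)
  C[2][0] = min over k of (A[2][0] + B[0][0] = 7 + 1 = 8, A[2][1] + B[1][0] = 4 + 6 = 10, A[2][2] + B[2][0] = -5 + 1 = -4) = -4 (attained at k = 2)
  C[2][1] = min over k of (A[2][0] + B[0][1] = 7 + 4 = 11, A[2][1] + B[1][1] = 4 + 6 = 10, A[2][2] + B[2][1] = -5 + 8 = 3) = 3 (attained at k = 2)
  C[2][2] = min over k of (A[2][0] + B[0][2] = 7 + -5 = 2, A[2][1] + B[1][2] = 4 + -5 = -1, A[2][2] + B[2][2] = -5 + 2 = -3) = -3 (attained at k = 2)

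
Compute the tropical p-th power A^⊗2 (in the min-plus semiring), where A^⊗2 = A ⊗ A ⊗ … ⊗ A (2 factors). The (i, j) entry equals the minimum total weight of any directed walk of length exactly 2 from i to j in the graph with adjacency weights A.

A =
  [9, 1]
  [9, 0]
A^⊗2 =
  [10, 1]
  [9, 0]

Each entry (A^⊗2)_ij equals the minimum over all length-2 walks i = v_0 → v_1 → … → v_2 = j of Σ_t A[v_t][v_{t+1}]. For example, for (i, j) = (0, 1) we minimise over 2 possible intermediate vertex sequences; the minimum is 1, attained along the walk 0 → 1 → 1.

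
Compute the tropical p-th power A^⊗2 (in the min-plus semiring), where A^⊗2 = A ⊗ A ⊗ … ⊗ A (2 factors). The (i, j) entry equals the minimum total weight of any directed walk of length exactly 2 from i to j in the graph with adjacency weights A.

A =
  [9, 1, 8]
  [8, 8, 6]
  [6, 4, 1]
A^⊗2 =
  [9, 9, 7]
  [12, 9, 7]
  [7, 5, 2]

Each entry (A^⊗2)_ij equals the minimum over all length-2 walks i = v_0 → v_1 → … → v_2 = j of Σ_t A[v_t][v_{t+1}]. For example, for (i, j) = (0, 2) we minimise over 3 possible intermediate vertex sequences; the minimum is 7, attained along the walk 0 → 1 → 2.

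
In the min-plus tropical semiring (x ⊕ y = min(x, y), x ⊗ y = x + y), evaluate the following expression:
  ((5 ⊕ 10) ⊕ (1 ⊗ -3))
((5 ⊕ 10) ⊕ (1 ⊗ -3)) = -2

Expand innermost to outermost. Recall ⊕ takes the minimum of its arguments and ⊗ takes their sum. Working out the expression ((5 ⊕ 10) ⊕ (1 ⊗ -3)) gives -2.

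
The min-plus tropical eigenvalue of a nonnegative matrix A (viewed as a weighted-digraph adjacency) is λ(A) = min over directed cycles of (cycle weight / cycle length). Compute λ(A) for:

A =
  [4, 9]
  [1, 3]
λ(A) = 3

Enumerate directed cycles and compute their means (weight / length). Sample:
  cycle 0 → 0: weight = 4, length = 1, mean = 4/1 ≈ 4.000
  cycle 1 → 1: weight = 3, length = 1, mean = 3/1 ≈ 3.000
  cycle 0 → 1 → 0: weight = 10, length = 2, mean = 10/2 ≈ 5.000
  cycle 1 → 0 → 1: weight = 10, length = 2, mean = 10/2 ≈ 5.000
Minimum mean = 3.000, attained e.g. along the cycle 1 → 1 with weight 3 and length 1. So λ(A) = 3/1 = 3.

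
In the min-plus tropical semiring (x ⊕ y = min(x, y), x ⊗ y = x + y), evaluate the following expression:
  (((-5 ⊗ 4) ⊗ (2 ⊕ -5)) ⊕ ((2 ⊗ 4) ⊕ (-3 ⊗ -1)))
(((-5 ⊗ 4) ⊗ (2 ⊕ -5)) ⊕ ((2 ⊗ 4) ⊕ (-3 ⊗ -1))) = -6

Expand innermost to outermost. Recall ⊕ takes the minimum of its arguments and ⊗ takes their sum. Working out the expression (((-5 ⊗ 4) ⊗ (2 ⊕ -5)) ⊕ ((2 ⊗ 4) ⊕ (-3 ⊗ -1))) gives -6.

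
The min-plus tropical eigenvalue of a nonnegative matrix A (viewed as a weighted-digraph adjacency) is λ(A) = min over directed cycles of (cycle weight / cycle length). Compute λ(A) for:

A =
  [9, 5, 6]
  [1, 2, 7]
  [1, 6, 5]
λ(A) = 2

Enumerate directed cycles and compute their means (weight / length). Sample:
  cycle 0 → 0: weight = 9, length = 1, mean = 9/1 ≈ 9.000
  cycle 1 → 1: weight = 2, length = 1, mean = 2/1 ≈ 2.000
  cycle 2 → 2: weight = 5, length = 1, mean = 5/1 ≈ 5.000
  cycle 0 → 1 → 0: weight = 6, length = 2, mean = 6/2 ≈ 3.000
  cycle 0 → 2 → 0: weight = 7, length = 2, mean = 7/2 ≈ 3.500
  cycle 1 → 0 → 1: weight = 6, length = 2, mean = 6/2 ≈ 3.000
Minimum mean = 2.000, attained e.g. along the cycle 1 → 1 with weight 2 and length 1. So λ(A) = 2/1 = 2.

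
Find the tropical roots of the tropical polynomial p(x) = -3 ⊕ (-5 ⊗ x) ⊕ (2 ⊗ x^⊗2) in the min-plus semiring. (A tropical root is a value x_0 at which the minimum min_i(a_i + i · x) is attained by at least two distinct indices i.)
Roots: {-7, 2}

Each tropical root is a break point of the lower envelope of the lines y = a_i + i · x (there are 3 lines, with slopes 0, 1, ..., 2). Only the lines that attain the minimum somewhere contribute to roots; other lines are dominated. Here the surviving (envelope) indices are i = 2, i = 1, i = 0.
Intersections between consecutive envelope lines give the roots: for adjacent envelope indices i < j the intersection is x = (a_i − a_j) / (j − i). Reading off the sorted break points: {-7, 2}.
Verification: at each break x_0, at least two indices attain the minimum of min_i(a_i + i · x_0).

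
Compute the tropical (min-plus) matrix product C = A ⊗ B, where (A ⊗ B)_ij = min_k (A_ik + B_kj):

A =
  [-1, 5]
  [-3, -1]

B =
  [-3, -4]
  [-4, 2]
A ⊗ B =
  [-4, -5]
  [-6, -7]

Apply the min-plus product entry-by-entry:
  C[0][0] = min over k of (A[0][0] + B[0][0] = -1 + -3 = -4, A[0][1] + B[1][0] = 5 + -4 = 1) = -4 (attained at k = 0)
  C[0][1] = min over k of (A[0][0] + B[0][1] = -1 + -4 = -5, A[0][1] + B[1][1] = 5 + 2 = 7) = -5 (attained at k = 0)
  C[1][0] = min over k of (A[1][0] + B[0][0] = -3 + -3 = -6, A[1][1] + B[1][0] = -1 + -4 = -5) = -6 (attained at k = 0)
  C[1][1] = min over k of (A[1][0] + B[0][1] = -3 + -4 = -7, A[1][1] + B[1][1] = -1 + 2 = 1) = -7 (attained at k = 0)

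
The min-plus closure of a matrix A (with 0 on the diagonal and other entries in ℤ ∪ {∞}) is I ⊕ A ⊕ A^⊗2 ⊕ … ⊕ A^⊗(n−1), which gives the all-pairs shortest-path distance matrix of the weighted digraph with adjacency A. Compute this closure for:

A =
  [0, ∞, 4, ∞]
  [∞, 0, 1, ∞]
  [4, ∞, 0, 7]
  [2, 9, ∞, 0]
Closure =
  [0, 20, 4, 11]
  [5, 0, 1, 8]
  [4, 16, 0, 7]
  [2, 9, 6, 0]

This is the Floyd-Warshall all-pairs shortest-path computation. For each intermediate vertex k = 0, 1, …, 3, update dist[i][j] ← min(dist[i][j], dist[i][k] + dist[k][j]). The final matrix gives, for each (i, j), the minimum total weight of any directed path from i to j (possibly empty when i = j).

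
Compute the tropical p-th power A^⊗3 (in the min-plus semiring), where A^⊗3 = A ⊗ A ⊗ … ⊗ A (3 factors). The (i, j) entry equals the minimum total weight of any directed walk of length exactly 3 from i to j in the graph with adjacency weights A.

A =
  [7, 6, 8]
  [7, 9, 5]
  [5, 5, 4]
A^⊗3 =
  [16, 16, 15]
  [14, 14, 13]
  [13, 13, 12]

Each entry (A^⊗3)_ij equals the minimum over all length-3 walks i = v_0 → v_1 → … → v_3 = j of Σ_t A[v_t][v_{t+1}]. For example, for (i, j) = (0, 2) we minimise over 9 possible intermediate vertex sequences; the minimum is 15, attained along the walk 0 → 1 → 2 → 2.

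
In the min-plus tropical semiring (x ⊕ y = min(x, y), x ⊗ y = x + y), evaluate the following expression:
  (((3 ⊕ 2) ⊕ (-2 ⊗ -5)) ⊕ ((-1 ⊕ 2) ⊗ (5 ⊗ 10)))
(((3 ⊕ 2) ⊕ (-2 ⊗ -5)) ⊕ ((-1 ⊕ 2) ⊗ (5 ⊗ 10))) = -7

Expand innermost to outermost. Recall ⊕ takes the minimum of its arguments and ⊗ takes their sum. Working out the expression (((3 ⊕ 2) ⊕ (-2 ⊗ -5)) ⊕ ((-1 ⊕ 2) ⊗ (5 ⊗ 10))) gives -7.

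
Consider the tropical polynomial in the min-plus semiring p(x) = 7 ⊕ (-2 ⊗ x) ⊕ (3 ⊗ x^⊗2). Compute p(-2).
p(-2) = -4

A tropical monomial a ⊗ x^⊗i evaluates to a + i · x. Evaluating each term at x = -2:
  Term 0 contributes 7 + 0 · -2 = 7
  Term 1 contributes -2 + 1 · -2 = -4
  Term 2 contributes 3 + 2 · -2 = -1
p(-2) = ⊕ of these = min[7, -4, -1] = -4.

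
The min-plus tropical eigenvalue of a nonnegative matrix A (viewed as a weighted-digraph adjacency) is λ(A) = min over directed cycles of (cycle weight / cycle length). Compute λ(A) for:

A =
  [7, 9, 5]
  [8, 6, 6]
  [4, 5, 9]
λ(A) = 9/2

Enumerate directed cycles and compute their means (weight / length). Sample:
  cycle 0 → 0: weight = 7, length = 1, mean = 7/1 ≈ 7.000
  cycle 1 → 1: weight = 6, length = 1, mean = 6/1 ≈ 6.000
  cycle 2 → 2: weight = 9, length = 1, mean = 9/1 ≈ 9.000
  cycle 0 → 1 → 0: weight = 17, length = 2, mean = 17/2 ≈ 8.500
  cycle 0 → 2 → 0: weight = 9, length = 2, mean = 9/2 ≈ 4.500
  cycle 1 → 0 → 1: weight = 17, length = 2, mean = 17/2 ≈ 8.500
Minimum mean = 4.500, attained e.g. along the cycle 0 → 2 → 0 with weight 9 and length 2. So λ(A) = 9/2 = 9/2.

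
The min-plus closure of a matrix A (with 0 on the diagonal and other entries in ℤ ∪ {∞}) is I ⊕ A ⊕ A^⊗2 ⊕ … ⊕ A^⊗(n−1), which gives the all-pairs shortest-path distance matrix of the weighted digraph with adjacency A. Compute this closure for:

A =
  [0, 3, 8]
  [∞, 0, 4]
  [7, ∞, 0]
Closure =
  [0, 3, 7]
  [11, 0, 4]
  [7, 10, 0]

This is the Floyd-Warshall all-pairs shortest-path computation. For each intermediate vertex k = 0, 1, …, 2, update dist[i][j] ← min(dist[i][j], dist[i][k] + dist[k][j]). The final matrix gives, for each (i, j), the minimum total weight of any directed path from i to j (possibly empty when i = j).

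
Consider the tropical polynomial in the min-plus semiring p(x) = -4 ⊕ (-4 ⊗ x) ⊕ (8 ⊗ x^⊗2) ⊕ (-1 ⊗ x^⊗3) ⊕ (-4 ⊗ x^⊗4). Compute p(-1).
p(-1) = -8

A tropical monomial a ⊗ x^⊗i evaluates to a + i · x. Evaluating each term at x = -1:
  Term 0 contributes -4 + 0 · -1 = -4
  Term 1 contributes -4 + 1 · -1 = -5
  Term 2 contributes 8 + 2 · -1 = 6
  Term 3 contributes -1 + 3 · -1 = -4
  Term 4 contributes -4 + 4 · -1 = -8
p(-1) = ⊕ of these = min[-4, -5, 6, -4, -8] = -8.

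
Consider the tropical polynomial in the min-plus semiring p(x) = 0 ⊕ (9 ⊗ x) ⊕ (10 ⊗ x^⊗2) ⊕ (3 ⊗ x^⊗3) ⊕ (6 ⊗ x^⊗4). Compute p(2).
p(2) = 0

A tropical monomial a ⊗ x^⊗i evaluates to a + i · x. Evaluating each term at x = 2:
  Term 0 contributes 0 + 0 · 2 = 0
  Term 1 contributes 9 + 1 · 2 = 11
  Term 2 contributes 10 + 2 · 2 = 14
  Term 3 contributes 3 + 3 · 2 = 9
  Term 4 contributes 6 + 4 · 2 = 14
p(2) = ⊕ of these = min[0, 11, 14, 9, 14] = 0.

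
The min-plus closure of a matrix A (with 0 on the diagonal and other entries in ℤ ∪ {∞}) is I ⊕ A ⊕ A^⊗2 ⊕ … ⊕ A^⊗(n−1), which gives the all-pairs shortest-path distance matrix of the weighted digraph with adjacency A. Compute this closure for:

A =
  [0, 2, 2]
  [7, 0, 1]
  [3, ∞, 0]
Closure =
  [0, 2, 2]
  [4, 0, 1]
  [3, 5, 0]

This is the Floyd-Warshall all-pairs shortest-path computation. For each intermediate vertex k = 0, 1, …, 2, update dist[i][j] ← min(dist[i][j], dist[i][k] + dist[k][j]). The final matrix gives, for each (i, j), the minimum total weight of any directed path from i to j (possibly empty when i = j).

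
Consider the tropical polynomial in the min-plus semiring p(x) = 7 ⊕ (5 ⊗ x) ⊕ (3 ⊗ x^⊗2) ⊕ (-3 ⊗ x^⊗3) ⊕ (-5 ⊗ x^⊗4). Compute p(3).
p(3) = 6

A tropical monomial a ⊗ x^⊗i evaluates to a + i · x. Evaluating each term at x = 3:
  Term 0 contributes 7 + 0 · 3 = 7
  Term 1 contributes 5 + 1 · 3 = 8
  Term 2 contributes 3 + 2 · 3 = 9
  Term 3 contributes -3 + 3 · 3 = 6
  Term 4 contributes -5 + 4 · 3 = 7
p(3) = ⊕ of these = min[7, 8, 9, 6, 7] = 6.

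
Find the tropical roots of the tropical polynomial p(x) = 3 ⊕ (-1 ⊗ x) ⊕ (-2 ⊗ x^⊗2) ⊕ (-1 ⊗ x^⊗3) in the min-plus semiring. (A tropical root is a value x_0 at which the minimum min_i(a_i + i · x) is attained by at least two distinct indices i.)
Roots: {-1, 1, 4}

Each tropical root is a break point of the lower envelope of the lines y = a_i + i · x (there are 4 lines, with slopes 0, 1, ..., 3). Only the lines that attain the minimum somewhere contribute to roots; other lines are dominated. Here the surviving (envelope) indices are i = 3, i = 2, i = 1, i = 0.
Intersections between consecutive envelope lines give the roots: for adjacent envelope indices i < j the intersection is x = (a_i − a_j) / (j − i). Reading off the sorted break points: {-1, 1, 4}.
Verification: at each break x_0, at least two indices attain the minimum of min_i(a_i + i · x_0).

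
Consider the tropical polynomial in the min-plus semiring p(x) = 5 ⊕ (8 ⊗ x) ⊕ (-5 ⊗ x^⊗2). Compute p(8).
p(8) = 5

A tropical monomial a ⊗ x^⊗i evaluates to a + i · x. Evaluating each term at x = 8:
  Term 0 contributes 5 + 0 · 8 = 5
  Term 1 contributes 8 + 1 · 8 = 16
  Term 2 contributes -5 + 2 · 8 = 11
p(8) = ⊕ of these = min[5, 16, 11] = 5.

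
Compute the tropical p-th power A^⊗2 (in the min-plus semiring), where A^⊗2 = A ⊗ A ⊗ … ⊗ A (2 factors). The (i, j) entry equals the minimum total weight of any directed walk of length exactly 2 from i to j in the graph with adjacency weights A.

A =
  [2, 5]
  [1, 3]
A^⊗2 =
  [4, 7]
  [3, 6]

Each entry (A^⊗2)_ij equals the minimum over all length-2 walks i = v_0 → v_1 → … → v_2 = j of Σ_t A[v_t][v_{t+1}]. For example, for (i, j) = (0, 1) we minimise over 2 possible intermediate vertex sequences; the minimum is 7, attained along the walk 0 → 0 → 1.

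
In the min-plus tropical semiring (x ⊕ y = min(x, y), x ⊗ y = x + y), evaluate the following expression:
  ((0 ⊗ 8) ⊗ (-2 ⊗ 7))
((0 ⊗ 8) ⊗ (-2 ⊗ 7)) = 13

Expand innermost to outermost. Recall ⊕ takes the minimum of its arguments and ⊗ takes their sum. Working out the expression ((0 ⊗ 8) ⊗ (-2 ⊗ 7)) gives 13.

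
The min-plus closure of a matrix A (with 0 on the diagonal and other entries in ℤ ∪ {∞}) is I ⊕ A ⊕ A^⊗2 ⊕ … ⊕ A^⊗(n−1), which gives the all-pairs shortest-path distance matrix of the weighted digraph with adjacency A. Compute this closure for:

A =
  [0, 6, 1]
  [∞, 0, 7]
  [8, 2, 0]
Closure =
  [0, 3, 1]
  [15, 0, 7]
  [8, 2, 0]

This is the Floyd-Warshall all-pairs shortest-path computation. For each intermediate vertex k = 0, 1, …, 2, update dist[i][j] ← min(dist[i][j], dist[i][k] + dist[k][j]). The final matrix gives, for each (i, j), the minimum total weight of any directed path from i to j (possibly empty when i = j).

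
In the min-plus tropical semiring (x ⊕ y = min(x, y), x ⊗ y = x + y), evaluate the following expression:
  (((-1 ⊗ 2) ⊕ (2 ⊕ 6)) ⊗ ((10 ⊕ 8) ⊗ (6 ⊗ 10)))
(((-1 ⊗ 2) ⊕ (2 ⊕ 6)) ⊗ ((10 ⊕ 8) ⊗ (6 ⊗ 10))) = 25

Expand innermost to outermost. Recall ⊕ takes the minimum of its arguments and ⊗ takes their sum. Working out the expression (((-1 ⊗ 2) ⊕ (2 ⊕ 6)) ⊗ ((10 ⊕ 8) ⊗ (6 ⊗ 10))) gives 25.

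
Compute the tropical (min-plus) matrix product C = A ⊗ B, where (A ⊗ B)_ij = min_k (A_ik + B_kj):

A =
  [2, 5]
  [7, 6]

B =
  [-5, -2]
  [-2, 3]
A ⊗ B =
  [-3, 0]
  [2, 5]

Apply the min-plus product entry-by-entry:
  C[0][0] = min over k of (A[0][0] + B[0][0] = 2 + -5 = -3, A[0][1] + B[1][0] = 5 + -2 = 3) = -3 (attained at k = 0)
  C[0][1] = min over k of (A[0][0] + B[0][1] = 2 + -2 = 0, A[0][1] + B[1][1] = 5 + 3 = 8) = 0 (attained at k = 0)
  C[1][0] = min over k of (A[1][0] + B[0][0] = 7 + -5 = 2, A[1][1] + B[1][0] = 6 + -2 = 4) = 2 (attained at k = 0)
  C[1][1] = min over k of (A[1][0] + B[0][1] = 7 + -2 = 5, A[1][1] + B[1][1] = 6 + 3 = 9) = 5 (attained at k = 0)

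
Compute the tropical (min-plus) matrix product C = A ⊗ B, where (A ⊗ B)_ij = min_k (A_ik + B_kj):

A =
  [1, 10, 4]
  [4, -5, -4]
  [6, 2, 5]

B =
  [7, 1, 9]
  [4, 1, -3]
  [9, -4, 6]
A ⊗ B =
  [8, 0, 7]
  [-1, -8, -8]
  [6, 1, -1]

Apply the min-plus product entry-by-entry:
  C[0][0] = min over k of (A[0][0] + B[0][0] = 1 + 7 = 8, A[0][1] + B[1][0] = 10 + 4 = 14, A[0][2] + B[2][0] = 4 + 9 = 13) = 8 (attained at k = 0)
  C[0][1] = min over k of (A[0][0] + B[0][1] = 1 + 1 = 2, A[0][1] + B[1][1] = 10 + 1 = 11, A[0][2] + B[2][1] = 4 + -4 = 0) = 0 (attained at k = 2)
  C[0][2] = min over k of (A[0][0] + B[0][2] = 1 + 9 = 10, A[0][1] + B[1][2] = 10 + -3 = 7, A[0][2] + B[2][2] = 4 + 6 = 10) = 7 (attained at k = 1)
  C[1][0] = min over k of (A[1][0] + B[0][0] = 4 + 7 = 11, A[1][1] + B[1][0] = -5 + 4 = -1, A[1][2] + B[2][0] = -4 + 9 = 5) = -1 (attained at k = 1)
  C[1][1] = min over k of (A[1][0] + B[0][1] = 4 + 1 = 5, A[1][1] + B[1][1] = -5 + 1 = -4, A[1][2] + B[2][1] = -4 + -4 = -8) = -8 (attained at k = 2)
  C[1][2] = min over k of (A[1][0] + B[0][2] = 4 + 9 = 13, A[1][1] + B[1][2] = -5 + -3 = -8, A[1][2] + B[2][2] = -4 + 6 = 2) = -8 (attained at k = 1)
  C[2][0] = min over k of (A[2][0] + B[0][0] = 6 + 7 = 13, A[2][1] + B[1][0] = 2 + 4 = 6, A[2][2] + B[2][0] = 5 + 9 = 14) = 6 (attained at k = 1)
  C[2][1] = min over k of (A[2][0] + B[0][1] = 6 + 1 = 7, A[2][1] + B[1][1] = 2 + 1 = 3, A[2][2] + B[2][1] = 5 + -4 = 1) = 1 (attained at k = 2)
  C[2][2] = min over k of (A[2][0] + B[0][2] = 6 + 9 = 15, A[2][1] + B[1][2] = 2 + -3 = -1, A[2][2] + B[2][2] = 5 + 6 = 11) = -1 (attained at k = 1)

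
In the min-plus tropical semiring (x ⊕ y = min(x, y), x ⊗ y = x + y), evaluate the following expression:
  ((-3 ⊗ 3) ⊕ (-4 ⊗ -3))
((-3 ⊗ 3) ⊕ (-4 ⊗ -3)) = -7

Expand innermost to outermost. Recall ⊕ takes the minimum of its arguments and ⊗ takes their sum. Working out the expression ((-3 ⊗ 3) ⊕ (-4 ⊗ -3)) gives -7.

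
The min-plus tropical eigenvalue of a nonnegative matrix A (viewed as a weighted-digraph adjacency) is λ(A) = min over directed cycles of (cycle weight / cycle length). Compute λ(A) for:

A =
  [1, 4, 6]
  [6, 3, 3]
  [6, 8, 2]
λ(A) = 1

Enumerate directed cycles and compute their means (weight / length). Sample:
  cycle 0 → 0: weight = 1, length = 1, mean = 1/1 ≈ 1.000
  cycle 1 → 1: weight = 3, length = 1, mean = 3/1 ≈ 3.000
  cycle 2 → 2: weight = 2, length = 1, mean = 2/1 ≈ 2.000
  cycle 0 → 1 → 0: weight = 10, length = 2, mean = 10/2 ≈ 5.000
  cycle 0 → 2 → 0: weight = 12, length = 2, mean = 12/2 ≈ 6.000
  cycle 1 → 0 → 1: weight = 10, length = 2, mean = 10/2 ≈ 5.000
Minimum mean = 1.000, attained e.g. along the cycle 0 → 0 with weight 1 and length 1. So λ(A) = 1/1 = 1.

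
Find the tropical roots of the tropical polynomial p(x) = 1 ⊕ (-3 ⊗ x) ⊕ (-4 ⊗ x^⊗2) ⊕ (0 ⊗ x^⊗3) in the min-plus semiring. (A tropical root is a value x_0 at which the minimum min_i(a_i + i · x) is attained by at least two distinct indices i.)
Roots: {-4, 1, 4}

Each tropical root is a break point of the lower envelope of the lines y = a_i + i · x (there are 4 lines, with slopes 0, 1, ..., 3). Only the lines that attain the minimum somewhere contribute to roots; other lines are dominated. Here the surviving (envelope) indices are i = 3, i = 2, i = 1, i = 0.
Intersections between consecutive envelope lines give the roots: for adjacent envelope indices i < j the intersection is x = (a_i − a_j) / (j − i). Reading off the sorted break points: {-4, 1, 4}.
Verification: at each break x_0, at least two indices attain the minimum of min_i(a_i + i · x_0).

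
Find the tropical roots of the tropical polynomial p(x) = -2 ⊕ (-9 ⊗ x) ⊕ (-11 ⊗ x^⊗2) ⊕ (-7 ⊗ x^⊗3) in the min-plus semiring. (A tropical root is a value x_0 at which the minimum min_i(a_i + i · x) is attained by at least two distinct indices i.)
Roots: {-4, 2, 7}

Each tropical root is a break point of the lower envelope of the lines y = a_i + i · x (there are 4 lines, with slopes 0, 1, ..., 3). Only the lines that attain the minimum somewhere contribute to roots; other lines are dominated. Here the surviving (envelope) indices are i = 3, i = 2, i = 1, i = 0.
Intersections between consecutive envelope lines give the roots: for adjacent envelope indices i < j the intersection is x = (a_i − a_j) / (j − i). Reading off the sorted break points: {-4, 2, 7}.
Verification: at each break x_0, at least two indices attain the minimum of min_i(a_i + i · x_0).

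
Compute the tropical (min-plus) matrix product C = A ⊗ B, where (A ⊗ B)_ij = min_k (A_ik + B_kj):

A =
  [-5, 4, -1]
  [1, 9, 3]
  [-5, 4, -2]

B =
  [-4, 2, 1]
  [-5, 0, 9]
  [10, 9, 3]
A ⊗ B =
  [-9, -3, -4]
  [-3, 3, 2]
  [-9, -3, -4]

Apply the min-plus product entry-by-entry:
  C[0][0] = min over k of (A[0][0] + B[0][0] = -5 + -4 = -9, A[0][1] + B[1][0] = 4 + -5 = -1, A[0][2] + B[2][0] = -1 + 10 = 9) = -9 (attained at k = 0)
  C[0][1] = min over k of (A[0][0] + B[0][1] = -5 + 2 = -3, A[0][1] + B[1][1] = 4 + 0 = 4, A[0][2] + B[2][1] = -1 + 9 = 8) = -3 (attained at k = 0)
  C[0][2] = min over k of (A[0][0] + B[0][2] = -5 + 1 = -4, A[0][1] + B[1][2] = 4 + 9 = 13, A[0][2] + B[2][2] = -1 + 3 = 2) = -4 (attained at k = 0)
  C[1][0] = min over k of (A[1][0] + B[0][0] = 1 + -4 = -3, A[1][1] + B[1][0] = 9 + -5 = 4, A[1][2] + B[2][0] = 3 + 10 = 13) = -3 (attained at k = 0)
  C[1][1] = min over k of (A[1][0] + B[0][1] = 1 + 2 = 3, A[1][1] + B[1][1] = 9 + 0 = 9, A[1][2] + B[2][1] = 3 + 9 = 12) = 3 (attained at k = 0)
  C[1][2] = min over k of (A[1][0] + B[0][2] = 1 + 1 = 2, A[1][1] + B[1][2] = 9 + 9 = 18, A[1][2] + B[2][2] = 3 + 3 = 6) = 2 (attained at k = 0)
  C[2][0] = min over k of (A[2][0] + B[0][0] = -5 + -4 = -9, A[2][1] + B[1][0] = 4 + -5 = -1, A[2][2] + B[2][0] = -2 + 10 = 8) = -9 (attained at k = 0)
  C[2][1] = min over k of (A[2][0] + B[0][1] = -5 + 2 = -3, A[2][1] + B[1][1] = 4 + 0 = 4, A[2][2] + B[2][1] = -2 + 9 = 7) = -3 (attained at k = 0)
  C[2][2] = min over k of (A[2][0] + B[0][2] = -5 + 1 = -4, A[2][1] + B[1][2] = 4 + 9 = 13, A[2][2] + B[2][2] = -2 + 3 = 1) = -4 (attained at k = 0)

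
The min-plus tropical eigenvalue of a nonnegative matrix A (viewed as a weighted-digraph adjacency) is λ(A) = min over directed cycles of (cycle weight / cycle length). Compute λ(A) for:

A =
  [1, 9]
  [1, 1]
λ(A) = 1

Enumerate directed cycles and compute their means (weight / length). Sample:
  cycle 0 → 0: weight = 1, length = 1, mean = 1/1 ≈ 1.000
  cycle 1 → 1: weight = 1, length = 1, mean = 1/1 ≈ 1.000
  cycle 0 → 1 → 0: weight = 10, length = 2, mean = 10/2 ≈ 5.000
  cycle 1 → 0 → 1: weight = 10, length = 2, mean = 10/2 ≈ 5.000
Minimum mean = 1.000, attained e.g. along the cycle 0 → 0 with weight 1 and length 1. So λ(A) = 1/1 = 1.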